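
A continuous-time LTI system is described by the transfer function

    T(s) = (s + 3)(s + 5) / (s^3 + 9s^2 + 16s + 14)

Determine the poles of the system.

The poles are the roots of the denominator s^3 + 9s^2 + 16s + 14 = 0.
Trying s = -7: the polynomial evaluates to 0, so (s + 7) is a factor.
Dividing out leaves s^2 + 2s + 2 = 0.
The quadratic formula then gives s = -1 ± 1j.

s = -1 + j, -1 - j, -7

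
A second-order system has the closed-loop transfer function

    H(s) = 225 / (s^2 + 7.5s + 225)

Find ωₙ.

ωₙ = 15 rad/s

Compare the denominator to the standard form s^2 + 2ζωₙs + ωₙ².
ωₙ² = 225, so ωₙ = 15 rad/s.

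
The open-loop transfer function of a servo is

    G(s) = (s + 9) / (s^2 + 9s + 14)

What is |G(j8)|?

|G(j8)| ≈ 0.1374

Substitute s = j8: numerator = 9 + j8, denominator = -50 + j72.
|G(j8)| = |9 + j8| / |-50 + j72| = 12.042 / 87.658 ≈ 0.1374.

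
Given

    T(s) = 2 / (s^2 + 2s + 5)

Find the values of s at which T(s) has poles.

s = -1 ± 2j

The poles are the roots of the denominator s^2 + 2s + 5 = 0.
Using the quadratic formula: s = (-2 ± √(-16))/2 = -1 ± 2j.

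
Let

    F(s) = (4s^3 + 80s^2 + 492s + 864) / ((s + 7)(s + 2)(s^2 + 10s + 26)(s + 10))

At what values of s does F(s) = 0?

Set the numerator to zero: 4s^3 + 80s^2 + 492s + 864 = 0, i.e. 4·(s^3 + 20s^2 + 123s + 216) = 0.
Factoring: (s + 9)(s + 3)(s + 8) = 0.

s = -9, -3, -8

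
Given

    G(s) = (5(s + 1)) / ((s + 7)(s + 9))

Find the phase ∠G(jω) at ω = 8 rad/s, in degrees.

At s = j8: numerator = 5 + j40, denominator = -1 + j128.
∠G = ∠num − ∠den = 82.875° − (90.448°) = -7.573°.

∠G(j8) ≈ -7.573°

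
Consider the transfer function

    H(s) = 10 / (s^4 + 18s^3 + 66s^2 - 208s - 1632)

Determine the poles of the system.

The poles are the roots of the denominator s^4 + 18s^3 + 66s^2 - 208s - 1632 = 0.
Trying s = -12: the polynomial evaluates to 0, so (s + 12) is a factor.
Dividing out leaves s^3 + 6s^2 - 6s - 136 = 0.
This factors further as (s - 4)(s^2 + 10s + 34) = 0.

s = -12, 4, -5 + 3j, -5 - 3j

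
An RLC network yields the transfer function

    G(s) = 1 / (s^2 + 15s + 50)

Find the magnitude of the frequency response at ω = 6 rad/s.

Substitute s = j6: numerator = 1, denominator = 14 + j90.
|G(j6)| = |1| / |14 + j90| = 1 / 91.082 ≈ 0.01098.

|G(j6)| ≈ 0.01098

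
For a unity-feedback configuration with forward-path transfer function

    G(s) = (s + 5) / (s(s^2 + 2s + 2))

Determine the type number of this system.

Type 1

The denominator has 1 factor of s at the origin (free integrator), so this is a Type 1 system.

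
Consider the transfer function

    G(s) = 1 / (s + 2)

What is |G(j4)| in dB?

Substitute s = j4: numerator = 1, denominator = 2 + j4.
|G(j4)| = |1| / |2 + j4| = 1 / 4.4721 ≈ 0.2236.
In decibels: 20·log₁₀(0.2236) ≈ -13.0 dB.

|G(j4)|_dB ≈ -13.0 dB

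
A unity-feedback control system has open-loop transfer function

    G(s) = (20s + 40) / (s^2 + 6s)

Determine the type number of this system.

Factor s from the denominator: s^2 + 6s = s·(s + 6).
There is 1 pole at the origin, so the system is Type 1.

Type 1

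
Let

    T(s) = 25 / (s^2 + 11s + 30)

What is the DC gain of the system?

Set s = 0: T(0) = (25) / (30) = 5/6.

T(0) = 5/6 ≈ 0.8333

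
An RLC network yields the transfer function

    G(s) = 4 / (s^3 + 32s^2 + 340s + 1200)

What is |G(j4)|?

Substitute s = j4: numerator = 4, denominator = 688 + j1296.
|G(j4)| = |4| / |688 + j1296| = 4 / 1467.3 ≈ 0.002726.

|G(j4)| ≈ 0.002726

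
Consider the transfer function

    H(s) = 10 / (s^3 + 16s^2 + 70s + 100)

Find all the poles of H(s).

s = -3 + j, -3 - j, -10

The poles are the roots of the denominator s^3 + 16s^2 + 70s + 100 = 0.
Trying s = -10: the polynomial evaluates to 0, so (s + 10) is a factor.
Dividing out leaves s^2 + 6s + 10 = 0.
The quadratic formula then gives s = -3 ± 1j.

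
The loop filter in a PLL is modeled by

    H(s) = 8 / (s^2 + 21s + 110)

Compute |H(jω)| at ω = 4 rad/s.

Substitute s = j4: numerator = 8, denominator = 94 + j84.
|H(j4)| = |8| / |94 + j84| = 8 / 126.06 ≈ 0.06346.

|H(j4)| ≈ 0.06346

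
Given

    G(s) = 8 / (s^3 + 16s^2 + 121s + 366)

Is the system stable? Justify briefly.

The denominator s^3 + 16s^2 + 121s + 366 factors as (s + 6)(s^2 + 10s + 61), giving poles at s = -6, -5 + 6j, -5 - 6j.
Since all poles lie strictly in the left half-plane, the system is stable.

stable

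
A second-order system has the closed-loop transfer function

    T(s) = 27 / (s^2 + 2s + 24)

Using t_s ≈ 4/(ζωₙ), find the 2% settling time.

Comparing s^2 + 2s + 24 to s^2 + 2ζωₙs + ωₙ²: ωₙ = √24 ≈ 4.899 rad/s and ζ = 2/(2·√24) ≈ 0.2041.
ζωₙ = 2/2 = 1, so t_s ≈ 4/(ζωₙ) = 4/1 = 4 s.

t_s ≈ 4 s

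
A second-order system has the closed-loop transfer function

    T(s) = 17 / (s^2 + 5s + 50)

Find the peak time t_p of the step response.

Comparing s^2 + 5s + 50 to s^2 + 2ζωₙs + ωₙ²: ωₙ = √50 ≈ 7.071 rad/s and ζ = 5/(2·√50) ≈ 0.3536.
ζωₙ = 5/2 = 2.5, so ω_d = ωₙ√(1−ζ²) = √(ωₙ² − (ζωₙ)²) = √(50 − 2.5²) = √43.75 ≈ 6.614 rad/s.
t_p = π/ω_d = π/6.614 ≈ 0.4750 s.

t_p ≈ 0.4750 s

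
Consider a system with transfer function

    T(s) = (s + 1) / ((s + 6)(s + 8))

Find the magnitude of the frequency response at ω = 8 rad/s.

Substitute s = j8: numerator = 1 + j8, denominator = -16 + j112.
|T(j8)| = |1 + j8| / |-16 + j112| = 8.0623 / 113.14 ≈ 0.07126.

|T(j8)| ≈ 0.07126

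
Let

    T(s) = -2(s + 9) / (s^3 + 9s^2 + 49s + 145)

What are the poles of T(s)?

The poles are the roots of the denominator s^3 + 9s^2 + 49s + 145 = 0.
Trying s = -5: the polynomial evaluates to 0, so (s + 5) is a factor.
Dividing out leaves s^2 + 4s + 29 = 0.
The quadratic formula then gives s = -2 ± 5j.

s = -5, -2 ± 5j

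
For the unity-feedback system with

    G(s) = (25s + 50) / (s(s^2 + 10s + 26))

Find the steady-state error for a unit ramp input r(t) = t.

e_ss = 0.5200

G(s) has one pole at the origin.
This is a Type 1 system. Kv = lim_{s→0} s·G(s) = 50/26 = 25/13.
e_ss = 1/Kv = 1/(25/13) = 13/25 ≈ 0.5200.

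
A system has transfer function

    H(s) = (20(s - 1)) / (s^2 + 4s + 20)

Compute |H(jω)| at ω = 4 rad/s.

Substitute s = j4: numerator = -20 + j80, denominator = 4 + j16.
|H(j4)| = |-20 + j80| / |4 + j16| = 82.462 / 16.492 = 5.

|H(j4)| = 5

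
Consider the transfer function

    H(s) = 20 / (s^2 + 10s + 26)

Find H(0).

H(0) = 10/13 ≈ 0.7692

Set s = 0: H(0) = (20) / (26) = 10/13.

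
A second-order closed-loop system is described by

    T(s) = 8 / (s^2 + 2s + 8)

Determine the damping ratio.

ζ ≈ 0.3536

Compare the denominator to the standard form s^2 + 2ζωₙs + ωₙ².
ωₙ² = 8, so ωₙ = √8 ≈ 2.828 rad/s.
2ζωₙ = 2, so ζ = 2/(2·√8) ≈ 0.3536.
With ζ = 0.3536 the response is underdamped.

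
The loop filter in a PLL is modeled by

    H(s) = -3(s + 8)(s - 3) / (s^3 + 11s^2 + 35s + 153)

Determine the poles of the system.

s = -1 ± 4j, -9

The poles are the roots of the denominator s^3 + 11s^2 + 35s + 153 = 0.
Trying s = -9: the polynomial evaluates to 0, so (s + 9) is a factor.
Dividing out leaves s^2 + 2s + 17 = 0.
The quadratic formula then gives s = -1 ± 4j.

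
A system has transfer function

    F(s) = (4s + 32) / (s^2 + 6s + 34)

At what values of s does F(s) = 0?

Set the numerator to zero: 4s + 32 = 0, i.e. 4·(s + 8) = 0.
So s = -8.

s = -8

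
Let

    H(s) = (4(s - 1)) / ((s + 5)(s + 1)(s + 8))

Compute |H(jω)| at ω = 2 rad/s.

|H(j2)| ≈ 0.09008

Substitute s = j2: numerator = -4 + j8, denominator = -16 + j98.
|H(j2)| = |-4 + j8| / |-16 + j98| = 8.9443 / 99.298 ≈ 0.09008.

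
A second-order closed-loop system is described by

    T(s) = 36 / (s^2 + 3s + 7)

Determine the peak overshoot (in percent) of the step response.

Comparing s^2 + 3s + 7 to s^2 + 2ζωₙs + ωₙ²: ωₙ = √7 ≈ 2.646 rad/s and ζ = 3/(2·√7) ≈ 0.5669.
%OS = 100·exp(−πζ/√(1−ζ²)) = 100·exp(−π·0.5669/√(1−0.5669²)) ≈ 11.5%.

%OS ≈ 11.5%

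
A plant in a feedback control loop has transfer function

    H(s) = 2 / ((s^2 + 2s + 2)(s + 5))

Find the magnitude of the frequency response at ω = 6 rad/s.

|H(j6)| ≈ 0.007102

Substitute s = j6: numerator = 2, denominator = -242 - j144.
|H(j6)| = |2| / |-242 - j144| = 2 / 281.60 ≈ 0.007102.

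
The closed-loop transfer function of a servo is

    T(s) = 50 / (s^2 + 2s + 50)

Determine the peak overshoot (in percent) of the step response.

%OS ≈ 63.8%

Comparing s^2 + 2s + 50 to s^2 + 2ζωₙs + ωₙ²: ωₙ = √50 ≈ 7.071 rad/s and ζ = 2/(2·√50) ≈ 0.1414.
%OS = 100·exp(−πζ/√(1−ζ²)) = 100·exp(−π·0.1414/√(1−0.1414²)) ≈ 63.8%.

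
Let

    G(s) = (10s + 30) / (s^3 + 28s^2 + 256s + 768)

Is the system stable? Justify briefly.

The denominator s^3 + 28s^2 + 256s + 768 factors as (s + 12)(s + 8)^2, giving poles at s = -12, -8, -8.
Since all poles lie strictly in the left half-plane, the system is stable.

stable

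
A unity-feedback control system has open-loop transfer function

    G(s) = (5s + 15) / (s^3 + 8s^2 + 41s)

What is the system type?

Type 1

Factor s from the denominator: s^3 + 8s^2 + 41s = s·(s^2 + 8s + 41).
There is 1 pole at the origin, so the system is Type 1.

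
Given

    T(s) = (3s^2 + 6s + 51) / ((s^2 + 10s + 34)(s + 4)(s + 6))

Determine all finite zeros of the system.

Set the numerator to zero: 3s^2 + 6s + 51 = 0, i.e. 3·(s^2 + 2s + 17) = 0.
Factoring: (s^2 + 2s + 17) = 0.

s = -1 + 4j, -1 - 4j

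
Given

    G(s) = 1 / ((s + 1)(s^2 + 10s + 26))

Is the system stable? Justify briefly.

The poles can be read from the denominator factors: s = -1, -5 ± j.
Since all poles lie strictly in the left half-plane, the system is stable.

stable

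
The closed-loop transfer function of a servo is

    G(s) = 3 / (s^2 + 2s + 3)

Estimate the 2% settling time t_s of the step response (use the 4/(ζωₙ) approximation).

t_s ≈ 4 s

Comparing s^2 + 2s + 3 to s^2 + 2ζωₙs + ωₙ²: ωₙ = √3 ≈ 1.732 rad/s and ζ = 2/(2·√3) ≈ 0.5774.
ζωₙ = 2/2 = 1, so t_s ≈ 4/(ζωₙ) = 4/1 = 4 s.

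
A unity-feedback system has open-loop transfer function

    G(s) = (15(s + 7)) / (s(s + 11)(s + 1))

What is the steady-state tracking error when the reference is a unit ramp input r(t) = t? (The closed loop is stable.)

G(s) has one pole at the origin.
This is a Type 1 system. Kv = lim_{s→0} s·G(s) = 105/11.
e_ss = 1/Kv = 1/(105/11) = 11/105 ≈ 0.1048.

e_ss = 0.1048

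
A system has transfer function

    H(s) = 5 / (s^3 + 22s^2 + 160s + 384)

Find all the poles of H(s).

The poles are the roots of the denominator s^3 + 22s^2 + 160s + 384 = 0.
Trying s = -8: the polynomial evaluates to 0, so (s + 8) is a factor.
Dividing out leaves s^2 + 14s + 48 = 0.
Factoring the quadratic: (s + 8)(s + 6) = 0.

s = -8, -8, -6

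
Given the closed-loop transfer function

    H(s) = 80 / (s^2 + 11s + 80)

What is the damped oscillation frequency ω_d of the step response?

Comparing s^2 + 11s + 80 to s^2 + 2ζωₙs + ωₙ²: ωₙ = √80 ≈ 8.944 rad/s and ζ = 11/(2·√80) ≈ 0.6149.
ζωₙ = 11/2 = 5.5, so ω_d = ωₙ√(1−ζ²) = √(ωₙ² − (ζωₙ)²) = √(80 − 5.5²) = √49.75 ≈ 7.053 rad/s.

ω_d ≈ 7.053 rad/s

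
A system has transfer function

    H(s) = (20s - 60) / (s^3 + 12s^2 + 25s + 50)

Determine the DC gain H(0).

Set s = 0: H(0) = (-60) / (50) = -6/5.

H(0) = -6/5 ≈ -1.200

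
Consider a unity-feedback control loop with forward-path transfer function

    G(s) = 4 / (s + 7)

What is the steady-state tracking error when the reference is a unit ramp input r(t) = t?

G(s) has no poles at the origin.
This is a Type 0 system; Kv = lim_{s→0} s·G(s) = 0, so the steady-state error for a ramp input is infinite.

e_ss = ∞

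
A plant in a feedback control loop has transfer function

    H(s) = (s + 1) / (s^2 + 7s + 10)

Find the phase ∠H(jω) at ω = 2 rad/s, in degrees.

At s = j2: numerator = 1 + j2, denominator = 6 + j14.
∠H = ∠num − ∠den = 63.435° − (66.801°) = -3.366°.

∠H(j2) ≈ -3.366°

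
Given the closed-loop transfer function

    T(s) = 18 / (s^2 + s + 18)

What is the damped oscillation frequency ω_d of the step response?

ω_d ≈ 4.213 rad/s

Comparing s^2 + s + 18 to s^2 + 2ζωₙs + ωₙ²: ωₙ = √18 ≈ 4.243 rad/s and ζ = 1/(2·√18) ≈ 0.1179.
ζωₙ = 1/2 = 0.5, so ω_d = ωₙ√(1−ζ²) = √(ωₙ² − (ζωₙ)²) = √(18 − 0.5²) = √17.75 ≈ 4.213 rad/s.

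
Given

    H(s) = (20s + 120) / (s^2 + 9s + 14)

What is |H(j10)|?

Substitute s = j10: numerator = 120 + j200, denominator = -86 + j90.
|H(j10)| = |120 + j200| / |-86 + j90| = 233.24 / 124.48 ≈ 1.874.

|H(j10)| ≈ 1.874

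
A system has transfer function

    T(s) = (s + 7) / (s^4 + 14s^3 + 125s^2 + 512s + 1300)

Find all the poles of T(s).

s = -3 ± 4j, -4 ± 6j

The poles are the roots of the denominator s^4 + 14s^3 + 125s^2 + 512s + 1300 = 0.
No real roots exist; factor into two real quadratics: (s^2 + 6s + 25)(s^2 + 8s + 52) = 0.
Each quadratic gives a conjugate pair via the quadratic formula.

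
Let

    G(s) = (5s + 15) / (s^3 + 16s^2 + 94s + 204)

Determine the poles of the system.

The poles are the roots of the denominator s^3 + 16s^2 + 94s + 204 = 0.
Trying s = -6: the polynomial evaluates to 0, so (s + 6) is a factor.
Dividing out leaves s^2 + 10s + 34 = 0.
The quadratic formula then gives s = -5 ± 3j.

s = -5 + 3j, -5 - 3j, -6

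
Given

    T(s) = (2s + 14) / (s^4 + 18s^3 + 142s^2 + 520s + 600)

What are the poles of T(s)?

The poles are the roots of the denominator s^4 + 18s^3 + 142s^2 + 520s + 600 = 0.
Trying s = -2: the polynomial evaluates to 0, so (s + 2) is a factor.
Dividing out leaves s^3 + 16s^2 + 110s + 300 = 0.
This factors further as (s^2 + 10s + 50)(s + 6) = 0.

s = -2, -5 + 5j, -5 - 5j, -6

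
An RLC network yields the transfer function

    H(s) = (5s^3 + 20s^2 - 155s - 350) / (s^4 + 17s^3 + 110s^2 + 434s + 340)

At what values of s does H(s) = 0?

s = 5, -2, -7

Set the numerator to zero: 5s^3 + 20s^2 - 155s - 350 = 0, i.e. 5·(s^3 + 4s^2 - 31s - 70) = 0.
Factoring: (s - 5)(s + 2)(s + 7) = 0.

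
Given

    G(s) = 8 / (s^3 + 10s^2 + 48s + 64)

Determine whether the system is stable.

The denominator s^3 + 10s^2 + 48s + 64 factors as (s^2 + 8s + 32)(s + 2), giving poles at s = -4 ± 4j, -2.
Since all poles lie strictly in the left half-plane, the system is stable.

stable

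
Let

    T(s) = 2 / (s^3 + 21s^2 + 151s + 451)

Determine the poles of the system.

s = -5 + 4j, -5 - 4j, -11

The poles are the roots of the denominator s^3 + 21s^2 + 151s + 451 = 0.
Trying s = -11: the polynomial evaluates to 0, so (s + 11) is a factor.
Dividing out leaves s^2 + 10s + 41 = 0.
The quadratic formula then gives s = -5 ± 4j.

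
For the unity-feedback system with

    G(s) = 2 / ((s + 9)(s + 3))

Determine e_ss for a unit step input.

e_ss = 0.9310

G(s) has no poles at the origin.
This is a Type 0 system. Kp = lim_{s→0} G(s) = 2/27.
e_ss = 1/(1 + Kp) = 1/(1 + 2/27) = 27/29 ≈ 0.9310.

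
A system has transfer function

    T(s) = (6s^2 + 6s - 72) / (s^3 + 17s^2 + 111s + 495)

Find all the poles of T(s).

s = -3 ± 6j, -11

The poles are the roots of the denominator s^3 + 17s^2 + 111s + 495 = 0.
Trying s = -11: the polynomial evaluates to 0, so (s + 11) is a factor.
Dividing out leaves s^2 + 6s + 45 = 0.
The quadratic formula then gives s = -3 ± 6j.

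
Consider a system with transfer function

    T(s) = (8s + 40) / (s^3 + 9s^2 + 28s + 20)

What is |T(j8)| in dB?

|T(j8)|_dB ≈ -18.4 dB

Substitute s = j8: numerator = 40 + j64, denominator = -556 - j288.
|T(j8)| = |40 + j64| / |-556 - j288| = 75.472 / 626.16 ≈ 0.1205.
In decibels: 20·log₁₀(0.1205) ≈ -18.4 dB.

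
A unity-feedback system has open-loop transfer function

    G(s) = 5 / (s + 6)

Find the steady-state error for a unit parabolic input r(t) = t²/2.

G(s) has no poles at the origin.
This is a Type 0 system; Ka = lim_{s→0} s^2·G(s) = 0, so the steady-state error for a parabola input is infinite.

e_ss = ∞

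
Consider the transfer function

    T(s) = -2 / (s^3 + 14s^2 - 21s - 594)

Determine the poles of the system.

s = 6, -11, -9

The poles are the roots of the denominator s^3 + 14s^2 - 21s - 594 = 0.
Trying s = 6: the polynomial evaluates to 0, so (s - 6) is a factor.
Dividing out leaves s^2 + 20s + 99 = 0.
Factoring the quadratic: (s + 11)(s + 9) = 0.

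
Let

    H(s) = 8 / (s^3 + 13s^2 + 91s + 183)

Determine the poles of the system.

s = -5 ± 6j, -3

The poles are the roots of the denominator s^3 + 13s^2 + 91s + 183 = 0.
Trying s = -3: the polynomial evaluates to 0, so (s + 3) is a factor.
Dividing out leaves s^2 + 10s + 61 = 0.
The quadratic formula then gives s = -5 ± 6j.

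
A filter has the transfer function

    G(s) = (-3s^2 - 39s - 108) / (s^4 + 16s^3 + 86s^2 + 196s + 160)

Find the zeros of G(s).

Set the numerator to zero: -3s^2 - 39s - 108 = 0, i.e. -3·(s^2 + 13s + 36) = 0.
Factoring: (s + 9)(s + 4) = 0.

s = -9, -4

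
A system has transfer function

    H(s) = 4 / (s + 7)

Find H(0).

H(0) = 4/7 ≈ 0.5714

Set s = 0: H(0) = (4) / (7) = 4/7.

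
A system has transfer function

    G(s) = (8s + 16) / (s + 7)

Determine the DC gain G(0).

G(0) = 16/7 ≈ 2.286

Set s = 0: G(0) = (16) / (7) = 16/7.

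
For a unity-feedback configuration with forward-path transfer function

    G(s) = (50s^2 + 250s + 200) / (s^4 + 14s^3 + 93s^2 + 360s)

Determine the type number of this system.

Factor s from the denominator: s^4 + 14s^3 + 93s^2 + 360s = s·(s^3 + 14s^2 + 93s + 360).
There is 1 pole at the origin, so the system is Type 1.

Type 1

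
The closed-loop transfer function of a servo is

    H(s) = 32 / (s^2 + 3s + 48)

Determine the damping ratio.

ζ ≈ 0.2165

Compare the denominator to the standard form s^2 + 2ζωₙs + ωₙ².
ωₙ² = 48, so ωₙ = √48 ≈ 6.928 rad/s.
2ζωₙ = 3, so ζ = 3/(2·√48) ≈ 0.2165.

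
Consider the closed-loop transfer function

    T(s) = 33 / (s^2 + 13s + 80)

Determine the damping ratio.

Compare the denominator to the standard form s^2 + 2ζωₙs + ωₙ².
ωₙ² = 80, so ωₙ = √80 ≈ 8.944 rad/s.
2ζωₙ = 13, so ζ = 13/(2·√80) ≈ 0.7267.

ζ ≈ 0.7267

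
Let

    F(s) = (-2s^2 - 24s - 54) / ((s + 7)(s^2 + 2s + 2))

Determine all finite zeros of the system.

s = -9, -3

Set the numerator to zero: -2s^2 - 24s - 54 = 0, i.e. -2·(s^2 + 12s + 27) = 0.
Factoring: (s + 9)(s + 3) = 0.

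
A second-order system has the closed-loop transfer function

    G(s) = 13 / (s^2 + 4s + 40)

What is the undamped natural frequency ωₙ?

Compare the denominator to the standard form s^2 + 2ζωₙs + ωₙ².
ωₙ² = 40, so ωₙ = √40 ≈ 6.325 rad/s.

ωₙ ≈ 6.325 rad/s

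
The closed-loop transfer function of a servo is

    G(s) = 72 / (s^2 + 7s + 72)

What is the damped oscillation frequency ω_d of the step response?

Comparing s^2 + 7s + 72 to s^2 + 2ζωₙs + ωₙ²: ωₙ = √72 ≈ 8.485 rad/s and ζ = 7/(2·√72) ≈ 0.4125.
ζωₙ = 7/2 = 3.5, so ω_d = ωₙ√(1−ζ²) = √(ωₙ² − (ζωₙ)²) = √(72 − 3.5²) = √59.75 ≈ 7.730 rad/s.

ω_d ≈ 7.730 rad/s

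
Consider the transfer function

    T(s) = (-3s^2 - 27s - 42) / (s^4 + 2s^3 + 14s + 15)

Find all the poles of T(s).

The poles are the roots of the denominator s^4 + 2s^3 + 14s + 15 = 0.
Trying s = -1: the polynomial evaluates to 0, so (s + 1) is a factor.
Dividing out leaves s^3 + s^2 - s + 15 = 0.
This factors further as (s^2 - 2s + 5)(s + 3) = 0.

s = 1 ± 2j, -1, -3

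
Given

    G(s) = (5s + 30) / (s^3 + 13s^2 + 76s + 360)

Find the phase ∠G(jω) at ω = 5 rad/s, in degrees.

At s = j5: numerator = 30 + j25, denominator = 35 + j255.
∠G = ∠num − ∠den = 39.806° − (82.185°) = -42.38°.

∠G(j5) ≈ -42.38°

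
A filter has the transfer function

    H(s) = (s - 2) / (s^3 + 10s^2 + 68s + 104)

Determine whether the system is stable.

The denominator s^3 + 10s^2 + 68s + 104 factors as (s^2 + 8s + 52)(s + 2), giving poles at s = -4 + 6j, -4 - 6j, -2.
Since all poles lie strictly in the left half-plane, the system is stable.

stable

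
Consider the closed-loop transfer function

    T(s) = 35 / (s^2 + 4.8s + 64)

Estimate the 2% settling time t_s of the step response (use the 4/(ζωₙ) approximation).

t_s ≈ 1.667 s

Comparing s^2 + 4.8s + 64 to s^2 + 2ζωₙs + ωₙ²: ωₙ = 8 rad/s and ζ = 4.8/(2·8) = 0.3.
ζωₙ = 4.8/2 = 2.4, so t_s ≈ 4/(ζωₙ) = 4/2.4 ≈ 1.667 s.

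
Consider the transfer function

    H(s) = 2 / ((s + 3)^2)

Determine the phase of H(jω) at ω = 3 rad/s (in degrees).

∠H(j3) ≈ -90°

At s = j3: numerator = 2, denominator = j18.
∠H = ∠num − ∠den = 0° − (90°) = -90°.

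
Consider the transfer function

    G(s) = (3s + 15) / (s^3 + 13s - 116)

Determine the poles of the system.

The poles are the roots of the denominator s^3 + 13s - 116 = 0.
Trying s = 4: the polynomial evaluates to 0, so (s - 4) is a factor.
Dividing out leaves s^2 + 4s + 29 = 0.
The quadratic formula then gives s = -2 ± 5j.

s = -2 + 5j, -2 - 5j, 4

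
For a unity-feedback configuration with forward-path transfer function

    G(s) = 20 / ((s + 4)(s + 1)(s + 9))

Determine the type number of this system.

Type 0

The denominator has no factor of s at the origin — no free integrator — so this is a Type 0 system.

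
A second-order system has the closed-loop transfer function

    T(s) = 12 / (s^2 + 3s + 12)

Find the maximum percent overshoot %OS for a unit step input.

Comparing s^2 + 3s + 12 to s^2 + 2ζωₙs + ωₙ²: ωₙ = √12 ≈ 3.464 rad/s and ζ = 3/(2·√12) ≈ 0.4330.
%OS = 100·exp(−πζ/√(1−ζ²)) = 100·exp(−π·0.4330/√(1−0.4330²)) ≈ 22.1%.

%OS ≈ 22.1%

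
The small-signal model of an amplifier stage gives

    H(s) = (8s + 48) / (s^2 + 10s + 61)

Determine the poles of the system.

The poles are the roots of the denominator s^2 + 10s + 61 = 0.
Using the quadratic formula: s = (-10 ± √(-144))/2 = -5 ± 6j.

s = -5 + 6j, -5 - 6j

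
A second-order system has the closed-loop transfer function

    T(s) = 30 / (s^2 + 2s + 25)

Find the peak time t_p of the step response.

Comparing s^2 + 2s + 25 to s^2 + 2ζωₙs + ωₙ²: ωₙ = 5 rad/s and ζ = 2/(2·5) = 0.2.
ζωₙ = 2/2 = 1, so ω_d = ωₙ√(1−ζ²) = √(ωₙ² − (ζωₙ)²) = √(25 − 1²) = √24 ≈ 4.899 rad/s.
t_p = π/ω_d = π/4.899 ≈ 0.6413 s.

t_p ≈ 0.6413 s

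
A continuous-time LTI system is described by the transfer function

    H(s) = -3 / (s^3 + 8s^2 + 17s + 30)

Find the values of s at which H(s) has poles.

s = -1 ± 2j, -6

The poles are the roots of the denominator s^3 + 8s^2 + 17s + 30 = 0.
Trying s = -6: the polynomial evaluates to 0, so (s + 6) is a factor.
Dividing out leaves s^2 + 2s + 5 = 0.
The quadratic formula then gives s = -1 ± 2j.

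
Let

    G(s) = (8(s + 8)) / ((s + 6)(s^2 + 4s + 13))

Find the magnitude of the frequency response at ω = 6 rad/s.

|G(j6)| ≈ 0.2836

Substitute s = j6: numerator = 64 + j48, denominator = -282 + j6.
|G(j6)| = |64 + j48| / |-282 + j6| = 80 / 282.06 ≈ 0.2836.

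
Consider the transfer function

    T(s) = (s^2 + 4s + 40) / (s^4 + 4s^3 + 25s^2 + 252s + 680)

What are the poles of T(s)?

s = 2 + 6j, 2 - 6j, -4 + j, -4 - j

The poles are the roots of the denominator s^4 + 4s^3 + 25s^2 + 252s + 680 = 0.
No real roots exist; factor into two real quadratics: (s^2 - 4s + 40)(s^2 + 8s + 17) = 0.
Each quadratic gives a conjugate pair via the quadratic formula.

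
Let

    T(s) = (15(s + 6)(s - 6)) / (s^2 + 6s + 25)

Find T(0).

At s = 0 each factor (s + a) contributes a and each (s^2 + bs + c) contributes c.
T(0) = 15·(6) · (-6) / ((25)) = -540/25 = -108/5.

T(0) = -108/5 ≈ -21.60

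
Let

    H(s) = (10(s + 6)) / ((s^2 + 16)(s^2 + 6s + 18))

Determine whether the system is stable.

marginally stable

The poles can be read from the denominator factors: s = ±4j, -3 ± 3j.
Since the simple pole(s) at s = 4j, -4j lie on the jω-axis with none in the right half-plane, the system is marginally stable.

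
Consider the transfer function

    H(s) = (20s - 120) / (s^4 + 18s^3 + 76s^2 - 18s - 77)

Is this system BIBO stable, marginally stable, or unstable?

The denominator s^4 + 18s^3 + 76s^2 - 18s - 77 factors as (s - 1)(s + 1)(s + 11)(s + 7), giving poles at s = 1, -1, -11, -7.
Since the pole(s) at s = 1 lie in the right half-plane, the system is unstable.

unstable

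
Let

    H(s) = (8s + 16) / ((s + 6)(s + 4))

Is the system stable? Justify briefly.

stable

The poles can be read from the denominator factors: s = -6, -4.
Since all poles lie strictly in the left half-plane, the system is stable.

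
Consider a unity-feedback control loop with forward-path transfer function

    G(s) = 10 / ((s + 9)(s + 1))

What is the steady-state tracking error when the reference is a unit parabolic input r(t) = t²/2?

e_ss = ∞

G(s) has no poles at the origin.
This is a Type 0 system; Ka = lim_{s→0} s^2·G(s) = 0, so the steady-state error for a parabola input is infinite.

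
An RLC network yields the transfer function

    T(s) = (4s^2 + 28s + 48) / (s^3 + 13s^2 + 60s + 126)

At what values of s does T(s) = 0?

s = -3, -4

Set the numerator to zero: 4s^2 + 28s + 48 = 0, i.e. 4·(s^2 + 7s + 12) = 0.
Factoring: (s + 3)(s + 4) = 0.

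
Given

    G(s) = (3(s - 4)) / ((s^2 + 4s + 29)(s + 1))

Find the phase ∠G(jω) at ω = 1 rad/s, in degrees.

At s = j1: numerator = -12 + j3, denominator = 24 + j32.
∠G = ∠num − ∠den = 165.96° − (53.130°) = 112.8°.

∠G(j1) ≈ 112.8°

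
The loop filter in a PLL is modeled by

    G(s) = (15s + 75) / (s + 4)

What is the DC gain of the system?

G(0) = 75/4 ≈ 18.75

Set s = 0: G(0) = (75) / (4) = 75/4.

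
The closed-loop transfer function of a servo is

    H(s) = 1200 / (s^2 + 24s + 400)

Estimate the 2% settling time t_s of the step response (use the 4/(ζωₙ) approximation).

Comparing s^2 + 24s + 400 to s^2 + 2ζωₙs + ωₙ²: ωₙ = 20 rad/s and ζ = 24/(2·20) = 0.6.
ζωₙ = 24/2 = 12, so t_s ≈ 4/(ζωₙ) = 4/12 ≈ 0.3333 s.

t_s ≈ 0.3333 s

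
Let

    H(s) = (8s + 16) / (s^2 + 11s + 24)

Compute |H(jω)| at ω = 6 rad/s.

Substitute s = j6: numerator = 16 + j48, denominator = -12 + j66.
|H(j6)| = |16 + j48| / |-12 + j66| = 50.596 / 67.082 ≈ 0.7542.

|H(j6)| ≈ 0.7542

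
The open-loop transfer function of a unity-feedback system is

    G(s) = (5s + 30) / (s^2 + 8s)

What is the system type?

Type 1

Factor s from the denominator: s^2 + 8s = s·(s + 8).
There is 1 pole at the origin, so the system is Type 1.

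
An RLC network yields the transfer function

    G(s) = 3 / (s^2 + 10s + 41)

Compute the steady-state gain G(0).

G(0) = 3/41 ≈ 0.07317

At s = 0 each factor (s + a) contributes a and each (s^2 + bs + c) contributes c.
G(0) = 3·1 / ((41)) = 3/41 = 3/41.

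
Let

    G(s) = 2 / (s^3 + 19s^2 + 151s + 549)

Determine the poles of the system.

s = -5 ± 6j, -9

The poles are the roots of the denominator s^3 + 19s^2 + 151s + 549 = 0.
Trying s = -9: the polynomial evaluates to 0, so (s + 9) is a factor.
Dividing out leaves s^2 + 10s + 61 = 0.
The quadratic formula then gives s = -5 ± 6j.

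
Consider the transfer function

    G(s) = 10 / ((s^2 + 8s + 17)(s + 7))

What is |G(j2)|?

Substitute s = j2: numerator = 10, denominator = 59 + j138.
|G(j2)| = |10| / |59 + j138| = 10 / 150.08 ≈ 0.06663.

|G(j2)| ≈ 0.06663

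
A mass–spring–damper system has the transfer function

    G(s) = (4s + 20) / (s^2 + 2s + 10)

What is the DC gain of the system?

Set s = 0: G(0) = (20) / (10) = 2.

G(0) = 2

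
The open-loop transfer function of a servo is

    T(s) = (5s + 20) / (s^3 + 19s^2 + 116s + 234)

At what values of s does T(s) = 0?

Set the numerator to zero: 5s + 20 = 0, i.e. 5·(s + 4) = 0.
So s = -4.

s = -4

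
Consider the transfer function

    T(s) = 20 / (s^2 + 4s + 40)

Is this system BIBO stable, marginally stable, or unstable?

The denominator s^2 + 4s + 40 factors as (s^2 + 4s + 40), giving poles at s = -2 ± 6j.
Since all poles lie strictly in the left half-plane, the system is stable.

stable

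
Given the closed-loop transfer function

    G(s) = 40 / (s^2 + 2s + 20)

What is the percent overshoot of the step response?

%OS ≈ 48.6%

Comparing s^2 + 2s + 20 to s^2 + 2ζωₙs + ωₙ²: ωₙ = √20 ≈ 4.472 rad/s and ζ = 2/(2·√20) ≈ 0.2236.
%OS = 100·exp(−πζ/√(1−ζ²)) = 100·exp(−π·0.2236/√(1−0.2236²)) ≈ 48.6%.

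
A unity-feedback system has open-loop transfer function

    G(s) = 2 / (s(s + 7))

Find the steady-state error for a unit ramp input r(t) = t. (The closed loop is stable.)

G(s) has one pole at the origin.
This is a Type 1 system. Kv = lim_{s→0} s·G(s) = 2/7.
e_ss = 1/Kv = 1/(2/7) = 7/2 ≈ 3.500.

e_ss = 3.500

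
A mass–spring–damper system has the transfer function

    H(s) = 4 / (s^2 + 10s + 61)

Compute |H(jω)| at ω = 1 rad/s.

|H(j1)| ≈ 0.06576

Substitute s = j1: numerator = 4, denominator = 60 + j10.
|H(j1)| = |4| / |60 + j10| = 4 / 60.828 ≈ 0.06576.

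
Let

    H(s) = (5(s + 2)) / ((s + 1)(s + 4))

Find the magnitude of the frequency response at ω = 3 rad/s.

Substitute s = j3: numerator = 10 + j15, denominator = -5 + j15.
|H(j3)| = |10 + j15| / |-5 + j15| = 18.028 / 15.811 ≈ 1.140.

|H(j3)| ≈ 1.140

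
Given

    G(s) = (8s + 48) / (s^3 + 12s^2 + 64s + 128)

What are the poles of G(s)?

s = -4 ± 4j, -4

The poles are the roots of the denominator s^3 + 12s^2 + 64s + 128 = 0.
Trying s = -4: the polynomial evaluates to 0, so (s + 4) is a factor.
Dividing out leaves s^2 + 8s + 32 = 0.
The quadratic formula then gives s = -4 ± 4j.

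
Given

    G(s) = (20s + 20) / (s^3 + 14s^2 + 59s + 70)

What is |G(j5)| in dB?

|G(j5)|_dB ≈ -10.1 dB

Substitute s = j5: numerator = 20 + j100, denominator = -280 + j170.
|G(j5)| = |20 + j100| / |-280 + j170| = 101.98 / 327.57 ≈ 0.3113.
In decibels: 20·log₁₀(0.3113) ≈ -10.1 dB.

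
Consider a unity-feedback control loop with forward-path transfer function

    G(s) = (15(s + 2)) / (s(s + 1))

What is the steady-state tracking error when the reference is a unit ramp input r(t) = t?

G(s) has one pole at the origin.
This is a Type 1 system. Kv = lim_{s→0} s·G(s) = 30/1.
e_ss = 1/Kv = 1/(30) = 1/30 ≈ 0.03333.

e_ss = 0.03333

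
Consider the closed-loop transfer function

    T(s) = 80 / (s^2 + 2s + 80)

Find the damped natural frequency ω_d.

ω_d ≈ 8.888 rad/s

Comparing s^2 + 2s + 80 to s^2 + 2ζωₙs + ωₙ²: ωₙ = √80 ≈ 8.944 rad/s and ζ = 2/(2·√80) ≈ 0.1118.
ζωₙ = 2/2 = 1, so ω_d = ωₙ√(1−ζ²) = √(ωₙ² − (ζωₙ)²) = √(80 − 1²) = √79 ≈ 8.888 rad/s.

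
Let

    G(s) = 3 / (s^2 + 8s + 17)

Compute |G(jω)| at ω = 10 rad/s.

|G(j10)| ≈ 0.02602

Substitute s = j10: numerator = 3, denominator = -83 + j80.
|G(j10)| = |3| / |-83 + j80| = 3 / 115.28 ≈ 0.02602.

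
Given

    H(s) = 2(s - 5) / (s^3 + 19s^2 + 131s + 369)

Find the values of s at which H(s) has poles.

The poles are the roots of the denominator s^3 + 19s^2 + 131s + 369 = 0.
Trying s = -9: the polynomial evaluates to 0, so (s + 9) is a factor.
Dividing out leaves s^2 + 10s + 41 = 0.
The quadratic formula then gives s = -5 ± 4j.

s = -5 + 4j, -5 - 4j, -9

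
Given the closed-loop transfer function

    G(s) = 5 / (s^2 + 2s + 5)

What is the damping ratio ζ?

ζ ≈ 0.4472

Compare the denominator to the standard form s^2 + 2ζωₙs + ωₙ².
ωₙ² = 5, so ωₙ = √5 ≈ 2.236 rad/s.
2ζωₙ = 2, so ζ = 2/(2·√5) ≈ 0.4472.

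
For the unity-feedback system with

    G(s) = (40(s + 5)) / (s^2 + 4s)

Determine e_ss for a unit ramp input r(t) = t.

e_ss = 0.02000

G(s) has one pole at the origin.
This is a Type 1 system. Kv = lim_{s→0} s·G(s) = 200/4 = 50.
e_ss = 1/Kv = 1/(50) = 1/50 ≈ 0.02000.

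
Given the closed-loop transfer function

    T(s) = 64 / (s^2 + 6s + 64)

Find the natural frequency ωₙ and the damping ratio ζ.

ωₙ = 8 rad/s, ζ = 0.375

Compare the denominator to the standard form s^2 + 2ζωₙs + ωₙ².
ωₙ² = 64, so ωₙ = 8 rad/s.
2ζωₙ = 6, so ζ = 6/(2·8) = 0.375.
With ζ = 0.375 the response is underdamped.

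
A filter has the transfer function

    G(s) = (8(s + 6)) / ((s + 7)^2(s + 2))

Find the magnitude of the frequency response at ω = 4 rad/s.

|G(j4)| ≈ 0.1985

Substitute s = j4: numerator = 48 + j32, denominator = -158 + j244.
|G(j4)| = |48 + j32| / |-158 + j244| = 57.689 / 290.69 ≈ 0.1985.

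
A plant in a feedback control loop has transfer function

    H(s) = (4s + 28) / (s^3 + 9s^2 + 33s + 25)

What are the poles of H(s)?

The poles are the roots of the denominator s^3 + 9s^2 + 33s + 25 = 0.
Trying s = -1: the polynomial evaluates to 0, so (s + 1) is a factor.
Dividing out leaves s^2 + 8s + 25 = 0.
The quadratic formula then gives s = -4 ± 3j.

s = -4 + 3j, -4 - 3j, -1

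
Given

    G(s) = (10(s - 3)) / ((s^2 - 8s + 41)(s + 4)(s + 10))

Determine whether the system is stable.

The poles can be read from the denominator factors: s = 4 + 5j, 4 - 5j, -4, -10.
Since the pole(s) at s = 4 ± 5j lie in the right half-plane, the system is unstable.

unstable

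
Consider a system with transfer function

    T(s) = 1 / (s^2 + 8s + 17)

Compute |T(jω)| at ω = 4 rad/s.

|T(j4)| ≈ 0.03123

Substitute s = j4: numerator = 1, denominator = 1 + j32.
|T(j4)| = |1| / |1 + j32| = 1 / 32.016 ≈ 0.03123.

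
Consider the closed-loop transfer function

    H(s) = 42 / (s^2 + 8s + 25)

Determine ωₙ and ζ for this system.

Compare the denominator to the standard form s^2 + 2ζωₙs + ωₙ².
ωₙ² = 25, so ωₙ = 5 rad/s.
2ζωₙ = 8, so ζ = 8/(2·5) = 0.8.
With ζ = 0.8 the response is underdamped.

ωₙ = 5 rad/s, ζ = 0.8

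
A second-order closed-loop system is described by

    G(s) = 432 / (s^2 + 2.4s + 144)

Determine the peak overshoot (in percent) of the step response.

%OS ≈ 72.9%

Comparing s^2 + 2.4s + 144 to s^2 + 2ζωₙs + ωₙ²: ωₙ = 12 rad/s and ζ = 2.4/(2·12) = 0.1.
%OS = 100·exp(−πζ/√(1−ζ²)) = 100·exp(−π·0.1/√(1−0.1²)) ≈ 72.9%.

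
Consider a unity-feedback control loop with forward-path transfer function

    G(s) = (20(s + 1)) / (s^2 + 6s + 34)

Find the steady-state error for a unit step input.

G(s) has no poles at the origin.
This is a Type 0 system. Kp = lim_{s→0} G(s) = 20/34 = 10/17.
e_ss = 1/(1 + Kp) = 1/(1 + 10/17) = 17/27 ≈ 0.6296.

e_ss = 0.6296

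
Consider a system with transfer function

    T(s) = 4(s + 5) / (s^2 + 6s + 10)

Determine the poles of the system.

The poles are the roots of the denominator s^2 + 6s + 10 = 0.
Using the quadratic formula: s = (-6 ± √(-4))/2 = -3 ± 1j.

s = -3 + j, -3 - j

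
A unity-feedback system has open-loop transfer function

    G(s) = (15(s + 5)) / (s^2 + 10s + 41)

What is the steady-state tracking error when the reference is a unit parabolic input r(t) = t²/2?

G(s) has no poles at the origin.
This is a Type 0 system; Ka = lim_{s→0} s^2·G(s) = 0, so the steady-state error for a parabola input is infinite.

e_ss = ∞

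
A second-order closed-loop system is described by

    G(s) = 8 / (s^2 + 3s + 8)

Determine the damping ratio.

ζ ≈ 0.5303

Compare the denominator to the standard form s^2 + 2ζωₙs + ωₙ².
ωₙ² = 8, so ωₙ = √8 ≈ 2.828 rad/s.
2ζωₙ = 3, so ζ = 3/(2·√8) ≈ 0.5303.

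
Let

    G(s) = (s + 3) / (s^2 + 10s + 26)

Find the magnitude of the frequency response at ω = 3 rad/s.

|G(j3)| ≈ 0.1230

Substitute s = j3: numerator = 3 + j3, denominator = 17 + j30.
|G(j3)| = |3 + j3| / |17 + j30| = 4.2426 / 34.482 ≈ 0.1230.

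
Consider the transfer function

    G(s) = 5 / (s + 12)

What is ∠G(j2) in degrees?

∠G(j2) ≈ -9.462°

At s = j2: numerator = 5, denominator = 12 + j2.
∠G = ∠num − ∠den = 0° − (9.4623°) = -9.462°.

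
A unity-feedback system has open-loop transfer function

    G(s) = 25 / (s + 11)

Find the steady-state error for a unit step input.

G(s) has no poles at the origin.
This is a Type 0 system. Kp = lim_{s→0} G(s) = 25/11.
e_ss = 1/(1 + Kp) = 1/(1 + 25/11) = 11/36 ≈ 0.3056.

e_ss = 0.3056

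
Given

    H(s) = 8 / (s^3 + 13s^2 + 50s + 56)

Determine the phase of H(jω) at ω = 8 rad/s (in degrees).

At s = j8: numerator = 8, denominator = -776 - j112.
∠H = ∠num − ∠den = 0° − (-171.79°) = 171.8°.

∠H(j8) ≈ 171.8°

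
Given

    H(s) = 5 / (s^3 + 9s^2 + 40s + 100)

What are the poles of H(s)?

s = -2 ± 4j, -5

The poles are the roots of the denominator s^3 + 9s^2 + 40s + 100 = 0.
Trying s = -5: the polynomial evaluates to 0, so (s + 5) is a factor.
Dividing out leaves s^2 + 4s + 20 = 0.
The quadratic formula then gives s = -2 ± 4j.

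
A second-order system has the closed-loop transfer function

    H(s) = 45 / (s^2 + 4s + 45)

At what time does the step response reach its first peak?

Comparing s^2 + 4s + 45 to s^2 + 2ζωₙs + ωₙ²: ωₙ = √45 ≈ 6.708 rad/s and ζ = 4/(2·√45) ≈ 0.2981.
ζωₙ = 4/2 = 2, so ω_d = ωₙ√(1−ζ²) = √(ωₙ² − (ζωₙ)²) = √(45 − 2²) = √41 ≈ 6.403 rad/s.
t_p = π/ω_d = π/6.403 ≈ 0.4906 s.

t_p ≈ 0.4906 s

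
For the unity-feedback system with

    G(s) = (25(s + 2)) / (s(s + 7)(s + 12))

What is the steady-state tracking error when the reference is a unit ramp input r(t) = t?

e_ss = 1.680

G(s) has one pole at the origin.
This is a Type 1 system. Kv = lim_{s→0} s·G(s) = 50/84 = 25/42.
e_ss = 1/Kv = 1/(25/42) = 42/25 ≈ 1.680.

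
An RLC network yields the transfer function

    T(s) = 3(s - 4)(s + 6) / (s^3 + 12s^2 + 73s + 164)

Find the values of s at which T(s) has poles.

The poles are the roots of the denominator s^3 + 12s^2 + 73s + 164 = 0.
Trying s = -4: the polynomial evaluates to 0, so (s + 4) is a factor.
Dividing out leaves s^2 + 8s + 41 = 0.
The quadratic formula then gives s = -4 ± 5j.

s = -4 + 5j, -4 - 5j, -4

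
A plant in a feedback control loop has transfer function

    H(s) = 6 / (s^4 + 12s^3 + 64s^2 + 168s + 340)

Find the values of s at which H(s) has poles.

s = -5 + 3j, -5 - 3j, -1 + 3j, -1 - 3j

The poles are the roots of the denominator s^4 + 12s^3 + 64s^2 + 168s + 340 = 0.
No real roots exist; factor into two real quadratics: (s^2 + 10s + 34)(s^2 + 2s + 10) = 0.
Each quadratic gives a conjugate pair via the quadratic formula.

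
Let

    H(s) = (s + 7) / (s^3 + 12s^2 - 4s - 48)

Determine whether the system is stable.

The denominator s^3 + 12s^2 - 4s - 48 factors as (s - 2)(s + 12)(s + 2), giving poles at s = 2, -12, -2.
Since the pole(s) at s = 2 lie in the right half-plane, the system is unstable.

unstable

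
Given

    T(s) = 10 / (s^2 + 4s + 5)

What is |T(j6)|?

Substitute s = j6: numerator = 10, denominator = -31 + j24.
|T(j6)| = |10| / |-31 + j24| = 10 / 39.205 ≈ 0.2551.

|T(j6)| ≈ 0.2551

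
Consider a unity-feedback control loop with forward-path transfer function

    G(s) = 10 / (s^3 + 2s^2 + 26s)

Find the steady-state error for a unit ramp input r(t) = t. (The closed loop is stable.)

e_ss = 2.600

G(s) has one pole at the origin.
This is a Type 1 system. Kv = lim_{s→0} s·G(s) = 10/26 = 5/13.
e_ss = 1/Kv = 1/(5/13) = 13/5 ≈ 2.600.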